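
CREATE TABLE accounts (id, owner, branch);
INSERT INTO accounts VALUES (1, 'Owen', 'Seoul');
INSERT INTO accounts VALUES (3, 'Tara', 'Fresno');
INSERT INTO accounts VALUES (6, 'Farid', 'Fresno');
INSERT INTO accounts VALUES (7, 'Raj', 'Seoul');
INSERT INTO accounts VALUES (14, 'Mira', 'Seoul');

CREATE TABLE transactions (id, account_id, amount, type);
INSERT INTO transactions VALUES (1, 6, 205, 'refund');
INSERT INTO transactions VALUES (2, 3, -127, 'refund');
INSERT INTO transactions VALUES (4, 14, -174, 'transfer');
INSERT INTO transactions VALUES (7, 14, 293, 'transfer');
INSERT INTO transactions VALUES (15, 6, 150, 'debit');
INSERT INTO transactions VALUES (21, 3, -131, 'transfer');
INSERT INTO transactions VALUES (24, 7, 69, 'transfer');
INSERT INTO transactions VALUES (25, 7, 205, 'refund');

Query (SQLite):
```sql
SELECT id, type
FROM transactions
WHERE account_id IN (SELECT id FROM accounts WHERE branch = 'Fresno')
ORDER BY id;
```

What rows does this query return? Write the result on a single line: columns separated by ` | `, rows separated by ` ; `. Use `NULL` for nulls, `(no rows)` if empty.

1 | refund ; 2 | refund ; 15 | debit ; 21 | transfer

Inner query: accounts.id where branch = 'Fresno'.
Outer: keep transactions rows whose account_id is in that set.
Inner query → {3, 6}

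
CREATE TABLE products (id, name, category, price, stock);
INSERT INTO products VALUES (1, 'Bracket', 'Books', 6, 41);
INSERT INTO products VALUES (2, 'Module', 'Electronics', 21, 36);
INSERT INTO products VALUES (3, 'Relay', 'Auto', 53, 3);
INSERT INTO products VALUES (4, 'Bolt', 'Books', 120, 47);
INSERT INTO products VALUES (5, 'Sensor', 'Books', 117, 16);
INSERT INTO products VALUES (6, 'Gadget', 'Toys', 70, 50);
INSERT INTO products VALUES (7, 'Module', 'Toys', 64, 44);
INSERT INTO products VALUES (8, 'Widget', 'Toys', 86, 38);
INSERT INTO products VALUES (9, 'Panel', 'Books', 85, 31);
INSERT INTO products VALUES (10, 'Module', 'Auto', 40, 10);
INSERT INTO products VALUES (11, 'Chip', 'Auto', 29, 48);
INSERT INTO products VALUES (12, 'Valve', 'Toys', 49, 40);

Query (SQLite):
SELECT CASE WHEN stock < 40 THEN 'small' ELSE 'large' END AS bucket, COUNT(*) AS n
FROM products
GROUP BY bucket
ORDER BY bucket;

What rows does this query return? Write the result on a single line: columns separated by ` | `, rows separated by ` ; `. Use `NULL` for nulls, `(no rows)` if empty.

large | 6 ; small | 6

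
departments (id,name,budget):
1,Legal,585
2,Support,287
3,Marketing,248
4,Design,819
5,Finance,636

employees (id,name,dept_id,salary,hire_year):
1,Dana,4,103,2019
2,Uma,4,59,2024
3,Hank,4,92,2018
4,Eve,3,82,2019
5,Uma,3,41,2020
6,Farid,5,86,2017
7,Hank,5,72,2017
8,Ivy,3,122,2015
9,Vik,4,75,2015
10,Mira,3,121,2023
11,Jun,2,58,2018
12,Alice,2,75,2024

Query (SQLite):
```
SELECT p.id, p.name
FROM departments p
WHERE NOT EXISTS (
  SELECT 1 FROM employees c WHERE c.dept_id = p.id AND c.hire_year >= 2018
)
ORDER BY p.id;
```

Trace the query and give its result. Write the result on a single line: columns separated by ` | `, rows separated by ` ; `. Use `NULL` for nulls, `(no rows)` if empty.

For each departments row, check whether any employees with matching dept_id has hire_year >= 2018.
Keep rows where that is false.

1 | Legal ; 5 | Finance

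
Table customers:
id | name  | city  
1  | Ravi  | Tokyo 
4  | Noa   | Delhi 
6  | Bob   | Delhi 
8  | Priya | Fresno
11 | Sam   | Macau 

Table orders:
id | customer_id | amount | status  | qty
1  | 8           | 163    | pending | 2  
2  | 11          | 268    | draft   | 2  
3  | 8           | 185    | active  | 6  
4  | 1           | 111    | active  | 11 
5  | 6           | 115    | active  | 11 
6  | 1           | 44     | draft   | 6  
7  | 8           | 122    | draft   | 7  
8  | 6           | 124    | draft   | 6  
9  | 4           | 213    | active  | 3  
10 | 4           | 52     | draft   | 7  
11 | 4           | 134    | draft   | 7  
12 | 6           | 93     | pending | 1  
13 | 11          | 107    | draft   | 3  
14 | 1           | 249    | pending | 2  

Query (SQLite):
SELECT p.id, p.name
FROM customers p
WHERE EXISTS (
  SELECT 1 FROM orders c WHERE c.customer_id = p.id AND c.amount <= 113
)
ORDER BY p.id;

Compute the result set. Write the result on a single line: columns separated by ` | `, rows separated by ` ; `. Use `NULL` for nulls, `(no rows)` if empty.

1 | Ravi ; 4 | Noa ; 6 | Bob ; 11 | Sam

For each customers row, check whether any orders with matching customer_id has amount <= 113.
Keep rows where that is true.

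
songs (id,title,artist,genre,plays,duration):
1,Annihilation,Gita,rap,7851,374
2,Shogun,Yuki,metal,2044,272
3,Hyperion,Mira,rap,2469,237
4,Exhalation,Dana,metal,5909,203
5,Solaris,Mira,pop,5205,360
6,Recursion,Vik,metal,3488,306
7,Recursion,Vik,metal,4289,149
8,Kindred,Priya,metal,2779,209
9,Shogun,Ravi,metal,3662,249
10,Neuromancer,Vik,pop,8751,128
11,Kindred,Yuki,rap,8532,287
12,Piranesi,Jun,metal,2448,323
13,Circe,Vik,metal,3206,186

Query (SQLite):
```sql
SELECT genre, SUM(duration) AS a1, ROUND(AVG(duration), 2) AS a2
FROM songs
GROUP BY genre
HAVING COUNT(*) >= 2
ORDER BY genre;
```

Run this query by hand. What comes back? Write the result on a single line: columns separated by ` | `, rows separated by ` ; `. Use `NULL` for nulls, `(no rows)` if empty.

Group songs by genre.
Per group compute: SUM(duration), ROUND(AVG(duration), 2).
HAVING: drop groups with fewer than 2 rows.
  metal: ids {2, 4, 6, 7, 8, 9, 12, 13} → SUM(duration)=1897, ROUND(AVG(duration), 2)=237.13
  pop: ids {5, 10} → SUM(duration)=488, ROUND(AVG(duration), 2)=244
  rap: ids {1, 3, 11} → SUM(duration)=898, ROUND(AVG(duration), 2)=299.33

metal | 1897 | 237.13 ; pop | 488 | 244 ; rap | 898 | 299.33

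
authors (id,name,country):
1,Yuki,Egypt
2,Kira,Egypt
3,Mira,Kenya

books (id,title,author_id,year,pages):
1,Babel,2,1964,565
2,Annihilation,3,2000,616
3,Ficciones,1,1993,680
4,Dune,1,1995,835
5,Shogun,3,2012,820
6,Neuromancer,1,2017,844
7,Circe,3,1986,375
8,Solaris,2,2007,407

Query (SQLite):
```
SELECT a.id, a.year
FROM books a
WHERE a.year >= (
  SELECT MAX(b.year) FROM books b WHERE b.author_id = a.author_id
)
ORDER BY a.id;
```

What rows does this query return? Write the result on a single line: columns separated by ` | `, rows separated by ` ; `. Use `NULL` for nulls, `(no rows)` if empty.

5 | 2012 ; 6 | 2017 ; 8 | 2007

For each books row a, compute MAX(year) over rows sharing a.author_id.
Keep row a if a.year >= that per-group MAX.
  author_id=1: MAX(year) = 2017
  author_id=2: MAX(year) = 2007
  author_id=3: MAX(year) = 2012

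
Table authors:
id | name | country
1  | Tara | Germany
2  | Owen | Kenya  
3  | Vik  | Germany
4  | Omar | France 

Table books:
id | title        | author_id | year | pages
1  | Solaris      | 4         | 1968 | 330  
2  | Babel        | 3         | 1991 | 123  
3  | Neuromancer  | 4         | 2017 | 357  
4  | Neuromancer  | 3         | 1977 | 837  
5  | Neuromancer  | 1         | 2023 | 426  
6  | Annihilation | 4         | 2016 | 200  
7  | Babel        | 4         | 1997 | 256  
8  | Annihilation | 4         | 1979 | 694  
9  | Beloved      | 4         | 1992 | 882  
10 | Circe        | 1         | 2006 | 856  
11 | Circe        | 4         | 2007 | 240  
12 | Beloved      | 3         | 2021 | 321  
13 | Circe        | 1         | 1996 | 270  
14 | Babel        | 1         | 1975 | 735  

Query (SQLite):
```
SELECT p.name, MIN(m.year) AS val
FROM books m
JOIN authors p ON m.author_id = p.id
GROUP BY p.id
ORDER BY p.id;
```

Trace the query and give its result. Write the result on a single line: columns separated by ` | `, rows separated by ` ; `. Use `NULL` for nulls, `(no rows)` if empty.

Join each books row to its authors via author_id.
Group joined rows by authors.id; compute MIN(m.year) per group.
  1: ids {5, 10, 13, 14} → MIN(m.year)=1975
  3: ids {2, 4, 12} → MIN(m.year)=1977
  4: ids {1, 3, 6, 7, 8, 9, 11} → MIN(m.year)=1968

Tara | 1975 ; Vik | 1977 ; Omar | 1968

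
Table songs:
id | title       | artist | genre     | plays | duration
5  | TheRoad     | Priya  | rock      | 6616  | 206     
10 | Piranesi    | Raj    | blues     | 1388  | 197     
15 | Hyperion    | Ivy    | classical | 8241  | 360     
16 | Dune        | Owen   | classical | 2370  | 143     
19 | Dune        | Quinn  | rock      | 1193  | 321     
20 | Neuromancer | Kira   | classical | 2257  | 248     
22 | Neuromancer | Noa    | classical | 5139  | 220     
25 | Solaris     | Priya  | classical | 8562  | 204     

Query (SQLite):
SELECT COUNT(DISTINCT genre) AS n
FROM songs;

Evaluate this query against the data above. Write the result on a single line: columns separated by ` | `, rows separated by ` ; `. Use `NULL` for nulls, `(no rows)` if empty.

3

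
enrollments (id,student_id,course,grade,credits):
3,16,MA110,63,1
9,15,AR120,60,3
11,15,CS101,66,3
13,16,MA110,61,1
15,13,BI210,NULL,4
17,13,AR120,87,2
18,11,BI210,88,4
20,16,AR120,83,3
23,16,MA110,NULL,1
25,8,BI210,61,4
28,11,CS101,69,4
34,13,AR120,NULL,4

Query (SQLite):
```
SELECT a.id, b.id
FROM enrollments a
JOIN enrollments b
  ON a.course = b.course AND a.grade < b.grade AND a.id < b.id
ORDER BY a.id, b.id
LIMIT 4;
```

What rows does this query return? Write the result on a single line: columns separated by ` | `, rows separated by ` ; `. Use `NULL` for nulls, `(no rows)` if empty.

9 | 17 ; 9 | 20 ; 11 | 28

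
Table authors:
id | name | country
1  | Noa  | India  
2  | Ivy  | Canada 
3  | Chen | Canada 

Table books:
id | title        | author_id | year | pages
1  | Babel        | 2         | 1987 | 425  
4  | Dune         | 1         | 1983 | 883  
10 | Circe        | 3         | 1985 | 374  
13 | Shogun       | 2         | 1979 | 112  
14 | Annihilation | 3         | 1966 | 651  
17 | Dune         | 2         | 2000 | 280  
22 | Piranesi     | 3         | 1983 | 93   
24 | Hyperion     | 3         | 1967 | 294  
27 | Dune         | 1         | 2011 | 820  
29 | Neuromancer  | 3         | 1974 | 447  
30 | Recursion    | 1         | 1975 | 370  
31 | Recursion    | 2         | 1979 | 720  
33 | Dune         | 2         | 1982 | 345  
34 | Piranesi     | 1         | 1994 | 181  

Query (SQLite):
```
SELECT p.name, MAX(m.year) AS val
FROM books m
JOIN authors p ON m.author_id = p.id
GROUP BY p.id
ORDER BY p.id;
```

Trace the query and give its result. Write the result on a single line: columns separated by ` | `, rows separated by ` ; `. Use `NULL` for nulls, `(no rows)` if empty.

Noa | 2011 ; Ivy | 2000 ; Chen | 1985

Join each books row to its authors via author_id.
Group joined rows by authors.id; compute MAX(m.year) per group.
  1: ids {4, 27, 30, 34} → MAX(m.year)=2011
  2: ids {1, 13, 17, 31, 33} → MAX(m.year)=2000
  3: ids {10, 14, 22, 24, 29} → MAX(m.year)=1985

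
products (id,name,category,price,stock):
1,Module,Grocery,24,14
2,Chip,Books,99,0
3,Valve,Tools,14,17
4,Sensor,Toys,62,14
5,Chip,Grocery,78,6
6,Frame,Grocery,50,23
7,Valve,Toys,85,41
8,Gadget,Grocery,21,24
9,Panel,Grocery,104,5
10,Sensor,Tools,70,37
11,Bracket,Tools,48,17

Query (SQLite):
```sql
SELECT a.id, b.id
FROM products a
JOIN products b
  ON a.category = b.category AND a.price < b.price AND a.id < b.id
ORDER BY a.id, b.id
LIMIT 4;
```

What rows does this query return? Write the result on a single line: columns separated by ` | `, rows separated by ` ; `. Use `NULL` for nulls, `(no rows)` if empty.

Pairs (a,b) with same category, a.price < b.price, a.id < b.id.
category groups: Books:{2} Grocery:{1,5,6,8,9} Tools:{3,10,11} Toys:{4,7}
Ordered by (a.id, b.id); first 4.

1 | 5 ; 1 | 6 ; 1 | 9 ; 3 | 10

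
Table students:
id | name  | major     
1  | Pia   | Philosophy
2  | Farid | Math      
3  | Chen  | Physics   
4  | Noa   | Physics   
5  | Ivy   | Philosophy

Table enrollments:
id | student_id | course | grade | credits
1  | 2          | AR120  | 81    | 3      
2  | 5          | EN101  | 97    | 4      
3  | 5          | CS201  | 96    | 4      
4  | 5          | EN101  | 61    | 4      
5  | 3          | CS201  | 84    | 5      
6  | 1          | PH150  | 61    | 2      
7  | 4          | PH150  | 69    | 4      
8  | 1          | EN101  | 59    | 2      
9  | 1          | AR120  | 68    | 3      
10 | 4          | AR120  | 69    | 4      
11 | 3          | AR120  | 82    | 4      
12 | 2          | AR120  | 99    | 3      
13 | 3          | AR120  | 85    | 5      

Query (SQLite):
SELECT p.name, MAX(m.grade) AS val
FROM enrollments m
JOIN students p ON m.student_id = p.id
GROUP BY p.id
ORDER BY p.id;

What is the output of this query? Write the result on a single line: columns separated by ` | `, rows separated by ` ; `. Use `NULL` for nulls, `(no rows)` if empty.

Pia | 68 ; Farid | 99 ; Chen | 85 ; Noa | 69 ; Ivy | 97

Join each enrollments row to its students via student_id.
Group joined rows by students.id; compute MAX(m.grade) per group.
  1: ids {6, 8, 9} → MAX(m.grade)=68
  2: ids {1, 12} → MAX(m.grade)=99
  3: ids {5, 11, 13} → MAX(m.grade)=85
  4: ids {7, 10} → MAX(m.grade)=69
  5: ids {2, 3, 4} → MAX(m.grade)=97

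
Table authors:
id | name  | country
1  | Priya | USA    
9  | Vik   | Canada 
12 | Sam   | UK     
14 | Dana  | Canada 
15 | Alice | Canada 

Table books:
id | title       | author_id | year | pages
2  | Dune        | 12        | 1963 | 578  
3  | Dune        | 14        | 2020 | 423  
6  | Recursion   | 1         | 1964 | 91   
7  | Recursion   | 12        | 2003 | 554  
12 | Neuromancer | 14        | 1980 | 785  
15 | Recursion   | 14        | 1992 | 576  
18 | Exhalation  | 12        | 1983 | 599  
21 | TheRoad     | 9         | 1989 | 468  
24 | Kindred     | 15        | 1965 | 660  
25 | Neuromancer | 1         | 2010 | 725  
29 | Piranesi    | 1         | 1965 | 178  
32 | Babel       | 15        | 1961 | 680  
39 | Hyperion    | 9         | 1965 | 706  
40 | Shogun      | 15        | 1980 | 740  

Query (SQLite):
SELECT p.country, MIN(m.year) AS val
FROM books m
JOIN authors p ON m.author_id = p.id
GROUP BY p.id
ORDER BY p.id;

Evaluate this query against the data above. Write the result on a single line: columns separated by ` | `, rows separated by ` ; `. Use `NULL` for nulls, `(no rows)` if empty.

USA | 1964 ; Canada | 1965 ; UK | 1963 ; Canada | 1980 ; Canada | 1961

Join each books row to its authors via author_id.
Group joined rows by authors.id; compute MIN(m.year) per group.
  1: ids {6, 25, 29} → MIN(m.year)=1964
  9: ids {21, 39} → MIN(m.year)=1965
  12: ids {2, 7, 18} → MIN(m.year)=1963
  14: ids {3, 12, 15} → MIN(m.year)=1980
  15: ids {24, 32, 40} → MIN(m.year)=1961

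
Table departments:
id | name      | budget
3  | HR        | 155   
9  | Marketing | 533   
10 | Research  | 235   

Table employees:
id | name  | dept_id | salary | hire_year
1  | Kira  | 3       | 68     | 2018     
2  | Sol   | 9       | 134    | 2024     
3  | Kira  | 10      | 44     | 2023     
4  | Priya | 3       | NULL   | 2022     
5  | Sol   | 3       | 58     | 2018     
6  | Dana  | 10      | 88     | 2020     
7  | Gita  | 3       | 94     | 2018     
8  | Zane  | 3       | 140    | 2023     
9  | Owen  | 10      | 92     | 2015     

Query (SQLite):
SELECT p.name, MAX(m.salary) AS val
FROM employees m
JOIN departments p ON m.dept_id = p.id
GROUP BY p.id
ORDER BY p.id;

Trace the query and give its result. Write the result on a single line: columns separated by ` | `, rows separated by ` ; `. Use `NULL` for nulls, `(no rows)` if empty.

HR | 140 ; Marketing | 134 ; Research | 92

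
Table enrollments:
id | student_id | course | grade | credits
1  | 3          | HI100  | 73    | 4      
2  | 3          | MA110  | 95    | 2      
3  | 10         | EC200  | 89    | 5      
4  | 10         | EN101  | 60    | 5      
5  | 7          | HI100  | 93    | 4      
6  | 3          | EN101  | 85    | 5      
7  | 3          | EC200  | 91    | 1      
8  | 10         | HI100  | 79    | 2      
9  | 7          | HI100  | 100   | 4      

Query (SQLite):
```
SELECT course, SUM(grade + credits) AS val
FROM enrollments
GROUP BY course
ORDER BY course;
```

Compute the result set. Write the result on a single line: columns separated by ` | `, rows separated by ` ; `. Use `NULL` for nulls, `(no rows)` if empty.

For each row compute grade + credits.
Group by course; take SUM of the expression per group.
  EC200: ids {3, 7} → SUM(grade + credits)=186
  EN101: ids {4, 6} → SUM(grade + credits)=155
  HI100: ids {1, 5, 8, 9} → SUM(grade + credits)=359
  MA110: ids {2} → SUM(grade + credits)=97

EC200 | 186 ; EN101 | 155 ; HI100 | 359 ; MA110 | 97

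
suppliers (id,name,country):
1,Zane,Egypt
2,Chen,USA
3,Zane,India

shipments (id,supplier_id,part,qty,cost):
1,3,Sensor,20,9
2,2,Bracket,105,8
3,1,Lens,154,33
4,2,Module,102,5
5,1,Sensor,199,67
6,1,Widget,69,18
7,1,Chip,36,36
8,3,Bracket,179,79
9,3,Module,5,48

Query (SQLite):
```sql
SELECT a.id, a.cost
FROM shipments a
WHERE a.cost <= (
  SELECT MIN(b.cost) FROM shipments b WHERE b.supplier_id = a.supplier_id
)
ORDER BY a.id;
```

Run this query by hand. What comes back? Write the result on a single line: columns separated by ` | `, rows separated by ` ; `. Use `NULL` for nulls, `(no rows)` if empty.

1 | 9 ; 4 | 5 ; 6 | 18

For each shipments row a, compute MIN(cost) over rows sharing a.supplier_id.
Keep row a if a.cost <= that per-group MIN.
  supplier_id=1: MIN(cost) = 18
  supplier_id=2: MIN(cost) = 5
  supplier_id=3: MIN(cost) = 9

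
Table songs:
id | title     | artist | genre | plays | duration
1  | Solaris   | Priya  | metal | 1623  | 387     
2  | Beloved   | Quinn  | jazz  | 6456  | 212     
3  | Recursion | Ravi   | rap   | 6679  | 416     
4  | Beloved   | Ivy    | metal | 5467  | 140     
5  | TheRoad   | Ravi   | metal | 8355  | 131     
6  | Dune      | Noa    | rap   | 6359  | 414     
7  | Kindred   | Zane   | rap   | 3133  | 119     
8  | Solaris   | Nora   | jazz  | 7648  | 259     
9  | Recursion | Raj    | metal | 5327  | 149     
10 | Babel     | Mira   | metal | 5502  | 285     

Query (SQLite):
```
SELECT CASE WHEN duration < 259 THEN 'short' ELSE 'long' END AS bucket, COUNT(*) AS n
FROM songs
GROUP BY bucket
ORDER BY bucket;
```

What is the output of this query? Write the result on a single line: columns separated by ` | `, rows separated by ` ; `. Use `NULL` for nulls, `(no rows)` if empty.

Bucket rows by duration < 259 → 'short' else 'long'; count each bucket.

long | 5 ; short | 5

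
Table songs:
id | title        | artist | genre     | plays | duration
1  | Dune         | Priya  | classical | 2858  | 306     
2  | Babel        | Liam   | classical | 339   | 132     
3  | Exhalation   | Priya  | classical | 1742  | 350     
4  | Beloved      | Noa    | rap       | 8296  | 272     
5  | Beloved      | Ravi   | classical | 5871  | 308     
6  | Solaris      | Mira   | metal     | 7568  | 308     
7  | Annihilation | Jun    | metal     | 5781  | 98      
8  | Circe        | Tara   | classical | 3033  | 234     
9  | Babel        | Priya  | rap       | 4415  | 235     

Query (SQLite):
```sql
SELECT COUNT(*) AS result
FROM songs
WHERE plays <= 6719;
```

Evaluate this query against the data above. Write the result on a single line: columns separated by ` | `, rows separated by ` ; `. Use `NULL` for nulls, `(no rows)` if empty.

7

Rows where plays <= 6719 → plays values: [2858, 339, 1742, 5871, 5781, 3033, 4415].
COUNT(*) counts rows → 7.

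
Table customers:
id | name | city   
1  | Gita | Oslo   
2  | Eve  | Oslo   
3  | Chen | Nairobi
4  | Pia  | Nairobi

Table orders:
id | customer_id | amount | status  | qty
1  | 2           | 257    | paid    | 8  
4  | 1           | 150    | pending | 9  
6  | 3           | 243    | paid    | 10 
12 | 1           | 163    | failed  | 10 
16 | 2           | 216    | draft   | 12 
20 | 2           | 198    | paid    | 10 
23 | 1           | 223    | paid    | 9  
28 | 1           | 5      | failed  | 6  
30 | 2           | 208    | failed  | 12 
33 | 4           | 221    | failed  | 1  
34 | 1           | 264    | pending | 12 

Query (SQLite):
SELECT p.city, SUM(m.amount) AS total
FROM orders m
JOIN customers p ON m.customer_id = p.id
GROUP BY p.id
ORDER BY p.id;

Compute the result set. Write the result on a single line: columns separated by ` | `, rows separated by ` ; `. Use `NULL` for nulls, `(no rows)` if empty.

Oslo | 805 ; Oslo | 879 ; Nairobi | 243 ; Nairobi | 221

Join each orders row to its customers via customer_id.
Group joined rows by customers.id; compute SUM(m.amount) per group.
  1: ids {4, 12, 23, 28, 34} → SUM(m.amount)=805
  2: ids {1, 16, 20, 30} → SUM(m.amount)=879
  3: ids {6} → SUM(m.amount)=243
  4: ids {33} → SUM(m.amount)=221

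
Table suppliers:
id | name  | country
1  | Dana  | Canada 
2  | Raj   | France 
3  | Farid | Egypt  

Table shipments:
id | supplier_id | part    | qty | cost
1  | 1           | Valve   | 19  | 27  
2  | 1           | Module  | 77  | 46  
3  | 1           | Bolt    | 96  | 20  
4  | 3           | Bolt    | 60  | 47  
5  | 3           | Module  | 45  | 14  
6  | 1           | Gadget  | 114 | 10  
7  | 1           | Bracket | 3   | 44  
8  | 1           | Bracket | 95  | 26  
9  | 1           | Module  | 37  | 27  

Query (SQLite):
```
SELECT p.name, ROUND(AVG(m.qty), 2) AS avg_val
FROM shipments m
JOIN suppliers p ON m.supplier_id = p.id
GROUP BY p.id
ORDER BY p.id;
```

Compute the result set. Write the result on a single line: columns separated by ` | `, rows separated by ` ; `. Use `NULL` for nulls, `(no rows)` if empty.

Dana | 63 ; Farid | 52.5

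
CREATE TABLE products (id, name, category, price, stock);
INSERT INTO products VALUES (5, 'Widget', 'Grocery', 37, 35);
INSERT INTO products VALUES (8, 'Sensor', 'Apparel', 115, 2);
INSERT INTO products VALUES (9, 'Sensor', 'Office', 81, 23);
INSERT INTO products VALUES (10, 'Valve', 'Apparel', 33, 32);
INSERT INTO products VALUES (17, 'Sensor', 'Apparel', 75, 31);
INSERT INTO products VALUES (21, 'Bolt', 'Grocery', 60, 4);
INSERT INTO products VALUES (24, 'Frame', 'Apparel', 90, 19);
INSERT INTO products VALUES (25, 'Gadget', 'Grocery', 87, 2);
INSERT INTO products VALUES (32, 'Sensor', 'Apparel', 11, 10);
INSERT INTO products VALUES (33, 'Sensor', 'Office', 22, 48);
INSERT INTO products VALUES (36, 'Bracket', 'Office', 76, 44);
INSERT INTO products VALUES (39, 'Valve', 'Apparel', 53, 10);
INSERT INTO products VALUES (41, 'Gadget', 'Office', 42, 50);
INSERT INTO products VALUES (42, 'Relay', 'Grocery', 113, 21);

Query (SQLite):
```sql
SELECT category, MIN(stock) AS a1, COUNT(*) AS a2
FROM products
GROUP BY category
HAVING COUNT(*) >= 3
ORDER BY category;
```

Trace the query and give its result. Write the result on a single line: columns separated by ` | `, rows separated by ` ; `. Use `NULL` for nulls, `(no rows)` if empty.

Apparel | 2 | 6 ; Grocery | 2 | 4 ; Office | 23 | 4

Group products by category.
Per group compute: MIN(stock), COUNT(*).
HAVING: drop groups with fewer than 3 rows.
  Apparel: ids {8, 10, 17, 24, 32, 39} → MIN(stock)=2, COUNT(*)=6
  Grocery: ids {5, 21, 25, 42} → MIN(stock)=2, COUNT(*)=4
  Office: ids {9, 33, 36, 41} → MIN(stock)=23, COUNT(*)=4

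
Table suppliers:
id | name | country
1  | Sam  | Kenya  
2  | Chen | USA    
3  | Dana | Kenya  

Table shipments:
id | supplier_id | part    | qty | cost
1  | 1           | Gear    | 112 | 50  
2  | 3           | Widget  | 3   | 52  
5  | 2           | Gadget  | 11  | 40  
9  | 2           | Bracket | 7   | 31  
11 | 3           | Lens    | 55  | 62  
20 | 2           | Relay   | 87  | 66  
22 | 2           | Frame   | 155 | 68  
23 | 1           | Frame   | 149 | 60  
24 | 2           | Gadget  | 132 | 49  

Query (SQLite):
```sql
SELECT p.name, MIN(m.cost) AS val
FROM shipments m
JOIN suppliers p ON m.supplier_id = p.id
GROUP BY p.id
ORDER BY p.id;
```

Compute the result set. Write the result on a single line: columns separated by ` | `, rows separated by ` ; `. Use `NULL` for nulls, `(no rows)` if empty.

Join each shipments row to its suppliers via supplier_id.
Group joined rows by suppliers.id; compute MIN(m.cost) per group.
  1: ids {1, 23} → MIN(m.cost)=50
  2: ids {5, 9, 20, 22, 24} → MIN(m.cost)=31
  3: ids {2, 11} → MIN(m.cost)=52

Sam | 50 ; Chen | 31 ; Dana | 52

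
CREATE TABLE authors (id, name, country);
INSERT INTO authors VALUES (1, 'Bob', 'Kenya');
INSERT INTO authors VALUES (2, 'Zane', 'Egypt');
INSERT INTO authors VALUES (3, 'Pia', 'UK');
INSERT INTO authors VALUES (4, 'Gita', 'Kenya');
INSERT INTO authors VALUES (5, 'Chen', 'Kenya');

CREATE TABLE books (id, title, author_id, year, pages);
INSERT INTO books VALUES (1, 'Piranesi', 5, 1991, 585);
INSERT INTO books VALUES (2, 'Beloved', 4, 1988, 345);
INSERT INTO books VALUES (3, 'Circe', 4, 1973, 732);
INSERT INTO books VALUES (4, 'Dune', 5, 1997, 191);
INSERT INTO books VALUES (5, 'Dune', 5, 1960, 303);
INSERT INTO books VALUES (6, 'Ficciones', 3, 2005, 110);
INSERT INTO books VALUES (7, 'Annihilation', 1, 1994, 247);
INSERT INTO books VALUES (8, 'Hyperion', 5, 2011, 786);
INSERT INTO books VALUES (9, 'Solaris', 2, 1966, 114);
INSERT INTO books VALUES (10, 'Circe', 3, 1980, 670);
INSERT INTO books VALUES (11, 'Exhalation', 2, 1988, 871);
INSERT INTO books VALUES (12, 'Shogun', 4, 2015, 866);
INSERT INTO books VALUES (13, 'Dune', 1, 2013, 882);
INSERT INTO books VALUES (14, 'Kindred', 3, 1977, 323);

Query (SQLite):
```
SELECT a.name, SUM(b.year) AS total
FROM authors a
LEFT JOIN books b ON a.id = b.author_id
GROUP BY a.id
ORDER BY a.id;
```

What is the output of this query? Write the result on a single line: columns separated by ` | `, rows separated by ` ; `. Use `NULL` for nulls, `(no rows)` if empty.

Bob | 4007 ; Zane | 3954 ; Pia | 5962 ; Gita | 5976 ; Chen | 7959

LEFT JOIN keeps every authors row; unmatched ones get NULL for books columns.
Group by authors.id and compute SUM(b.year). SUM over an all-NULL group is NULL.
  1: ids {7, 13} → SUM(b.year)=4007
  2: ids {9, 11} → SUM(b.year)=3954
  3: ids {6, 10, 14} → SUM(b.year)=5962
  4: ids {2, 3, 12} → SUM(b.year)=5976
  5: ids {1, 4, 5, 8} → SUM(b.year)=7959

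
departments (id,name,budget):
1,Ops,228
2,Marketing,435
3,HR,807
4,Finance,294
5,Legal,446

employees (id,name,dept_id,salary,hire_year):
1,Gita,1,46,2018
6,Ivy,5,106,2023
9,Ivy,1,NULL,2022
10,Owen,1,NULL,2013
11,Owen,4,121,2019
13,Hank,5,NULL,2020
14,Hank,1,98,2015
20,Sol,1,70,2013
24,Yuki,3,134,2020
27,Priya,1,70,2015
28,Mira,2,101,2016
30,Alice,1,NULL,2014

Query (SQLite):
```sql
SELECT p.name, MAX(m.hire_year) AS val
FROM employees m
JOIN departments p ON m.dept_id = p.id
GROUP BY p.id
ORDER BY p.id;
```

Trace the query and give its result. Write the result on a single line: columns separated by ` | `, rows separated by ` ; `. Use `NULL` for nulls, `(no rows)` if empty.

Join each employees row to its departments via dept_id.
Group joined rows by departments.id; compute MAX(m.hire_year) per group.
  1: ids {1, 9, 10, 14, 20, 27, 30} → MAX(m.hire_year)=2022
  2: ids {28} → MAX(m.hire_year)=2016
  3: ids {24} → MAX(m.hire_year)=2020
  4: ids {11} → MAX(m.hire_year)=2019
  5: ids {6, 13} → MAX(m.hire_year)=2023

Ops | 2022 ; Marketing | 2016 ; HR | 2020 ; Finance | 2019 ; Legal | 2023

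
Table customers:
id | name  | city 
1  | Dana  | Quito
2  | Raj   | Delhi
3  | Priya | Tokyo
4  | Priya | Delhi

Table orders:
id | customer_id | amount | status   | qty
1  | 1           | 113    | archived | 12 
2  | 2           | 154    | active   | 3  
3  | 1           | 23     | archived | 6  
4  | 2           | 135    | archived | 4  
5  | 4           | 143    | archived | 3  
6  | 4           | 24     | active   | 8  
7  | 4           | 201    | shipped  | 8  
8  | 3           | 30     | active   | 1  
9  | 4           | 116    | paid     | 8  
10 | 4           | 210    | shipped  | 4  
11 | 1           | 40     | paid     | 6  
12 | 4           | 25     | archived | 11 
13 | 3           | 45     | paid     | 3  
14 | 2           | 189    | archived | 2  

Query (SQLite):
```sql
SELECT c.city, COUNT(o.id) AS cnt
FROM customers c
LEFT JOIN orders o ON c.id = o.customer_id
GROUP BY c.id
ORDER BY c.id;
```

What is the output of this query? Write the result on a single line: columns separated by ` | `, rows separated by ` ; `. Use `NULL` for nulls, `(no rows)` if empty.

LEFT JOIN keeps every customers row; unmatched ones get NULL for orders columns.
Group by customers.id and compute COUNT(o.id). COUNT(col) of an all-NULL group is 0.
  1: ids {1, 3, 11} → COUNT(o.id)=3
  2: ids {2, 4, 14} → COUNT(o.id)=3
  3: ids {8, 13} → COUNT(o.id)=2
  4: ids {5, 6, 7, 9, 10, 12} → COUNT(o.id)=6

Quito | 3 ; Delhi | 3 ; Tokyo | 2 ; Delhi | 6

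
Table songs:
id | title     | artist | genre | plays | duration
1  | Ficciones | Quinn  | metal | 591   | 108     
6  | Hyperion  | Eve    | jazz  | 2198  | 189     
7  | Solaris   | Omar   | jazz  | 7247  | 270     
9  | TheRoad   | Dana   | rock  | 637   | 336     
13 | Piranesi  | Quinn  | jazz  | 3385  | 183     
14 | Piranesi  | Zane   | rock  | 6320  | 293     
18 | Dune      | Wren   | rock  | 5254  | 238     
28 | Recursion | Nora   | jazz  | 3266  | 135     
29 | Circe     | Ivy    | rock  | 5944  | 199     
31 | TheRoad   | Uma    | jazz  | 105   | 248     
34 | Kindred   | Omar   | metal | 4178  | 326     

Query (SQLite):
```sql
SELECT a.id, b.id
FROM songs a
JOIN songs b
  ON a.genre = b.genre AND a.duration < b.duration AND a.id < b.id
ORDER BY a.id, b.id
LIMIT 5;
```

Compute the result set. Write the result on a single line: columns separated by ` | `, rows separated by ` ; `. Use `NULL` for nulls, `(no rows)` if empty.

Pairs (a,b) with same genre, a.duration < b.duration, a.id < b.id.
genre groups: jazz:{6,7,13,28,31} metal:{1,34} rock:{9,14,18,29}
Ordered by (a.id, b.id); first 5.

1 | 34 ; 6 | 7 ; 6 | 31 ; 13 | 31 ; 28 | 31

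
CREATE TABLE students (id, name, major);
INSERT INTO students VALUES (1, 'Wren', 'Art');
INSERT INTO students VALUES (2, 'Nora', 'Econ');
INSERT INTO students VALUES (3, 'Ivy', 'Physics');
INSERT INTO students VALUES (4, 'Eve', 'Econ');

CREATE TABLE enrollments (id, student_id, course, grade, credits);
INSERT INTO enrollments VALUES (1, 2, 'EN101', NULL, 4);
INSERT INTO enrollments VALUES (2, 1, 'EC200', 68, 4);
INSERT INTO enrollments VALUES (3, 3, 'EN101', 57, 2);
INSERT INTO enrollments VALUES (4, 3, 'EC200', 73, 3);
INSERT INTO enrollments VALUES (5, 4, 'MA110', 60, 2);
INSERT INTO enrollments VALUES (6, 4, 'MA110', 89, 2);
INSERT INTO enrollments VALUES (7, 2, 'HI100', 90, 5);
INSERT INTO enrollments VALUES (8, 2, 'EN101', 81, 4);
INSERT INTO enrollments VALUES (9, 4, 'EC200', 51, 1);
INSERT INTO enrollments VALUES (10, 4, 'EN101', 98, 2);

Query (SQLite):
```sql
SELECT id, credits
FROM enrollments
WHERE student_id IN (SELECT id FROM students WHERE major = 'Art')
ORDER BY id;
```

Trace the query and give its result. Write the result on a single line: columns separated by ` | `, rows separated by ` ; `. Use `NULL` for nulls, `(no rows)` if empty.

2 | 4

Inner query: students.id where major = 'Art'.
Outer: keep enrollments rows whose student_id is in that set.
Inner query → {1}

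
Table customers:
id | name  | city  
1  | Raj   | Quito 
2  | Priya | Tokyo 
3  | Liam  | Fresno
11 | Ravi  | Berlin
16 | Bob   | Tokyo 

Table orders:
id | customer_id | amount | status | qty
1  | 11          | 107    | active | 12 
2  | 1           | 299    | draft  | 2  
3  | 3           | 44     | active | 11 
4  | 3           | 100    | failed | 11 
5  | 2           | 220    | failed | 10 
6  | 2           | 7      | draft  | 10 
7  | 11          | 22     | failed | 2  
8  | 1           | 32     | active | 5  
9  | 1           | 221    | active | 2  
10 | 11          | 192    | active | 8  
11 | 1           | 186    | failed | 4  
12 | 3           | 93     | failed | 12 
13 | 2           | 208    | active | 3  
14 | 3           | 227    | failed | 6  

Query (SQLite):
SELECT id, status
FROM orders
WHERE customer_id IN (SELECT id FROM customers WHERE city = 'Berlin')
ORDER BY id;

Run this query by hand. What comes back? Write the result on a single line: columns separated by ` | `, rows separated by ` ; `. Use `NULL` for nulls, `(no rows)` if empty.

1 | active ; 7 | failed ; 10 | active

Inner query: customers.id where city = 'Berlin'.
Outer: keep orders rows whose customer_id is in that set.
Inner query → {11}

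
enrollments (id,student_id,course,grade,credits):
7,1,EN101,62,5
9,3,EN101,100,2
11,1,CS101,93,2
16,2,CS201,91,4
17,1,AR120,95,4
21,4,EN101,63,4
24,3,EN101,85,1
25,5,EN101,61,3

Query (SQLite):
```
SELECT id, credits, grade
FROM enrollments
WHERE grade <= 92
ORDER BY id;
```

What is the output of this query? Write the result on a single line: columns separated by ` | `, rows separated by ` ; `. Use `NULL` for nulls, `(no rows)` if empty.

7 | 5 | 62 ; 16 | 4 | 91 ; 21 | 4 | 63 ; 24 | 1 | 85 ; 25 | 3 | 61

grade <= 92: ids {7, 16, 21, 24, 25}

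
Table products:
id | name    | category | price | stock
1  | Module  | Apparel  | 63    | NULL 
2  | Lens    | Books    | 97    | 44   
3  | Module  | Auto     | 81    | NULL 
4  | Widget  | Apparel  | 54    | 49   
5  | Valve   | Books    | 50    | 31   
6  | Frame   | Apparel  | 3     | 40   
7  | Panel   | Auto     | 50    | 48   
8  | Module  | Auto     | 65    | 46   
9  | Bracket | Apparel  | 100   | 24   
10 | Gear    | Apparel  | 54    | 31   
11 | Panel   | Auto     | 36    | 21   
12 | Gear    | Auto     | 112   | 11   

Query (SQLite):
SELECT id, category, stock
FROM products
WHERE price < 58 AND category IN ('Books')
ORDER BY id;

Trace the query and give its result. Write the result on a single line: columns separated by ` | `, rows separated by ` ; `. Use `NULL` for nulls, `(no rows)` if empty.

5 | Books | 31

price < 58: ids {4, 5, 6, 7, 10, 11}
category IN ('Books'): ids {2, 5}
Combine with AND.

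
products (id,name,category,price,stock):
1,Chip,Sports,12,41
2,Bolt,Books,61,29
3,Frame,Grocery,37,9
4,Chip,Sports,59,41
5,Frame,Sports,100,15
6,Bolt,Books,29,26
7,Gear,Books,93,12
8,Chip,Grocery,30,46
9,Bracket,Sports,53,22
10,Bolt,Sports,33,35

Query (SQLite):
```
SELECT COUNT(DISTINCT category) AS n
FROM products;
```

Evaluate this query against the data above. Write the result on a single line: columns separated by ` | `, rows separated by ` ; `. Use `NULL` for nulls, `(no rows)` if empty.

3

Count distinct non-NULL category values.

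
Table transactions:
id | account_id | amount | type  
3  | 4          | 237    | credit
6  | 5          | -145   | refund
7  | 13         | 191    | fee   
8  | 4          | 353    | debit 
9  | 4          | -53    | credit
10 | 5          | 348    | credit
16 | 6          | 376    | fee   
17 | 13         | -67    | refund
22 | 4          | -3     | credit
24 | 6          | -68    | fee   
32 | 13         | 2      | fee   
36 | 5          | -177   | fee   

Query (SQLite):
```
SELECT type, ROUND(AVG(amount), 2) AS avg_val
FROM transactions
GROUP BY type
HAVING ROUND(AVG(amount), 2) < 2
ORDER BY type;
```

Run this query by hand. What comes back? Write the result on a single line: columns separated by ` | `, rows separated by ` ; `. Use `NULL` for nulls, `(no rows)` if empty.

refund | -106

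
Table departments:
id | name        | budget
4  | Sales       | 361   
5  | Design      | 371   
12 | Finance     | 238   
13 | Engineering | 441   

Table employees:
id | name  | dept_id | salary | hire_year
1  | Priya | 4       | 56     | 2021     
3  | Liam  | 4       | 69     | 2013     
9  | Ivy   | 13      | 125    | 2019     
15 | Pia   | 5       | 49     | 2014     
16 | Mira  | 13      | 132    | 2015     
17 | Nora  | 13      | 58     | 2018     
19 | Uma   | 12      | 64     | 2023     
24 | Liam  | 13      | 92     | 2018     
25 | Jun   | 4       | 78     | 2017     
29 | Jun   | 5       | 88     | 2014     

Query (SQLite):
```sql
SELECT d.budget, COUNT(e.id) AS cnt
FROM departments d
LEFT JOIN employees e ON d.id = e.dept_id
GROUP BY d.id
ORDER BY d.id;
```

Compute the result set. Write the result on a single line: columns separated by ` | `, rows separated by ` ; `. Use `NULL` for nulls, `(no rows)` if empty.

361 | 3 ; 371 | 2 ; 238 | 1 ; 441 | 4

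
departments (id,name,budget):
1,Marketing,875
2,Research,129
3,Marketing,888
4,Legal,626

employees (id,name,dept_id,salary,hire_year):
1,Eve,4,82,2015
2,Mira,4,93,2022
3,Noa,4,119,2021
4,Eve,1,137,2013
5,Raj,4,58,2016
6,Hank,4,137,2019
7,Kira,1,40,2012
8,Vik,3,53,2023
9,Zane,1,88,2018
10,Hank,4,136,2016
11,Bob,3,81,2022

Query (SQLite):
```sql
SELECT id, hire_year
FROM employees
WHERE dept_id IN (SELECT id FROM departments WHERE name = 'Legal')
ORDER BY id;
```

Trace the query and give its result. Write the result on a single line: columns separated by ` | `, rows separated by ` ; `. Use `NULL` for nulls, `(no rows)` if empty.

1 | 2015 ; 2 | 2022 ; 3 | 2021 ; 5 | 2016 ; 6 | 2019 ; 10 | 2016

Inner query: departments.id where name = 'Legal'.
Outer: keep employees rows whose dept_id is in that set.
Inner query → {4}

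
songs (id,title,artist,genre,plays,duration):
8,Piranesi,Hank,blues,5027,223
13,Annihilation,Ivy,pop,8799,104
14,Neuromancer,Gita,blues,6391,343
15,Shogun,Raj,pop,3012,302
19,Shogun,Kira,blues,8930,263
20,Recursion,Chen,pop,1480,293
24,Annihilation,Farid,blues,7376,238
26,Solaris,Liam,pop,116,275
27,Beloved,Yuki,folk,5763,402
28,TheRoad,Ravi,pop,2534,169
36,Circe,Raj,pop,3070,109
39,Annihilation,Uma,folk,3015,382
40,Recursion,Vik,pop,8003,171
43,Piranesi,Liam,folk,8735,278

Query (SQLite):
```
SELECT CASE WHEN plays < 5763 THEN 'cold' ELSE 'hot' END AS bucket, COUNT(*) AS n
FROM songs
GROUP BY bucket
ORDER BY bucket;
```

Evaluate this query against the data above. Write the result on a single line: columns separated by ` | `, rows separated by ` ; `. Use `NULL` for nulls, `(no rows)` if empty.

Bucket rows by plays < 5763 → 'cold' else 'hot'; count each bucket.

cold | 7 ; hot | 7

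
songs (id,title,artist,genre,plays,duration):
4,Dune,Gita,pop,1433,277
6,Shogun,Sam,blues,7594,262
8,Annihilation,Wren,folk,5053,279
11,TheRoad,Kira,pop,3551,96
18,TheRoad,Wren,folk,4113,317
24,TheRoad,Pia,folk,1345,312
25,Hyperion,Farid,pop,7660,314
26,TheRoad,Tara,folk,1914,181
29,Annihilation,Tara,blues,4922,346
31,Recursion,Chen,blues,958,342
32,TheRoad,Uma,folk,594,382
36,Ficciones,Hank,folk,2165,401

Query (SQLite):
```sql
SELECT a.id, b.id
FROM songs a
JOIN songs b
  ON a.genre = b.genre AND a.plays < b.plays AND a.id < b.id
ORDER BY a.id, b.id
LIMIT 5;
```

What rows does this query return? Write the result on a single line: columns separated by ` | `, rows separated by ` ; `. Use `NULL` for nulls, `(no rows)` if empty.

Pairs (a,b) with same genre, a.plays < b.plays, a.id < b.id.
genre groups: blues:{6,29,31} folk:{8,18,24,26,32,36} pop:{4,11,25}
Ordered by (a.id, b.id); first 5.

4 | 11 ; 4 | 25 ; 11 | 25 ; 24 | 26 ; 24 | 36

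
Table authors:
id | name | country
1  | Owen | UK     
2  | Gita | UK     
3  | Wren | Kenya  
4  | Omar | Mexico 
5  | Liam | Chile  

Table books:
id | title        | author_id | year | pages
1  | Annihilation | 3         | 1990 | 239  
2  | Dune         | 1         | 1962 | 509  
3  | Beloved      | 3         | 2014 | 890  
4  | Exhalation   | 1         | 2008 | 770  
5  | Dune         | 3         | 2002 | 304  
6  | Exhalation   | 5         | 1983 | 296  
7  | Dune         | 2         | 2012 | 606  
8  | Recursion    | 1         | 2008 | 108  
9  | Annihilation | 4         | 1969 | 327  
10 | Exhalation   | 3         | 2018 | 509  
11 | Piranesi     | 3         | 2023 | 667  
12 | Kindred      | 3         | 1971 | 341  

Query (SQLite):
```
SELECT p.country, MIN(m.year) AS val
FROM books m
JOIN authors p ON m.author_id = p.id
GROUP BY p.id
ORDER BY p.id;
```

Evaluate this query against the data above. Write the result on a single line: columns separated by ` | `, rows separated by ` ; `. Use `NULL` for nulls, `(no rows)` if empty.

UK | 1962 ; UK | 2012 ; Kenya | 1971 ; Mexico | 1969 ; Chile | 1983

Join each books row to its authors via author_id.
Group joined rows by authors.id; compute MIN(m.year) per group.
  1: ids {2, 4, 8} → MIN(m.year)=1962
  2: ids {7} → MIN(m.year)=2012
  3: ids {1, 3, 5, 10, 11, 12} → MIN(m.year)=1971
  4: ids {9} → MIN(m.year)=1969
  5: ids {6} → MIN(m.year)=1983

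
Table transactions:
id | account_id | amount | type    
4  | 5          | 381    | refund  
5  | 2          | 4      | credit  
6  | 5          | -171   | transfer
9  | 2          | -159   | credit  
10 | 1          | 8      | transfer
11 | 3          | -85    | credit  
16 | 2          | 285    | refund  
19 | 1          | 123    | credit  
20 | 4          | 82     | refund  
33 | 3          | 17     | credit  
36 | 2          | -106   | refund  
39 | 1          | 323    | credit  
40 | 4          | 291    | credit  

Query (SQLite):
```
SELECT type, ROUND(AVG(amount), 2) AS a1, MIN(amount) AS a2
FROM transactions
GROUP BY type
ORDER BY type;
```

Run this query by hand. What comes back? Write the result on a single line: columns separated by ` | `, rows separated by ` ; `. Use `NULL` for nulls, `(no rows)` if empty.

credit | 73.43 | -159 ; refund | 160.5 | -106 ; transfer | -81.5 | -171

Group transactions by type.
Per group compute: ROUND(AVG(amount), 2), MIN(amount).
  credit: ids {5, 9, 11, 19, 33, 39, 40} → ROUND(AVG(amount), 2)=73.43, MIN(amount)=-159
  refund: ids {4, 16, 20, 36} → ROUND(AVG(amount), 2)=160.5, MIN(amount)=-106
  transfer: ids {6, 10} → ROUND(AVG(amount), 2)=-81.5, MIN(amount)=-171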